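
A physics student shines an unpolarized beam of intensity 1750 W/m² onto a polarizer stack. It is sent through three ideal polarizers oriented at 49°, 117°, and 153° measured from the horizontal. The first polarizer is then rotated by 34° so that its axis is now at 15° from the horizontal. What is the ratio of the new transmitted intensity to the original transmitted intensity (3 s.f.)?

I_new/I_old ≈ 0.308

Before rotation:
Unpolarized light through the first polarizer → I₁ = ½ I₀, now polarized at 49°.
I₂ = I₁ cos²(117° − 49°) = 0.5 I₀ · cos²(68°) = 0.07017 I₀.
I₃ = I₂ cos²(153° − 117°) = 0.07017 I₀ · cos²(36°) = 0.04592 I₀.
After rotation:
Unpolarized light through the first polarizer → I₁ = ½ I₀, now polarized at 15°.
Angle between axes 1 and 2: 78°. I₂ = 0.5 I₀ · cos²(78°) = 0.02161 I₀.
I₃ = I₂ cos²(153° − 117°) = 0.02161 I₀ · cos²(36°) = 0.01415 I₀.
Ratio = 0.01415 / 0.04592 = 0.308.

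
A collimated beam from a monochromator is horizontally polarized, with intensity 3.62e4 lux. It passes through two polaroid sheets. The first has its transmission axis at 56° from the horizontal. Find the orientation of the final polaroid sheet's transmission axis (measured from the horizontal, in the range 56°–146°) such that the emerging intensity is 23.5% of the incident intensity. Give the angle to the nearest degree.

By Malus's law, I₁ = I₀ cos²(56° − 0°) = I₀ cos²(56°) = 0.3127 I₀.
Need I₂/I₀ = 0.235, so cos²(θ − 56°) = 0.235 / 0.3127 = 0.7515.
θ − 56° = arccos(√0.7515) = 29.9°, giving θ ≈ 56 + 29.9 = 85.9°.

θ ≈ 86°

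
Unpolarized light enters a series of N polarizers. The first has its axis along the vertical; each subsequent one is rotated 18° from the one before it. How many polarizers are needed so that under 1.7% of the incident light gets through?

First polarizer halves the unpolarized light: factor 1/2.
Each further stage multiplies by cos²(18°) = 0.9045.
After N polarizers: T = 0.5·0.9045^(N−1). Require T < 0.017 ⇒ N−1 > ln(0.017/0.5)/ln(0.9045) = 33.69, so N−1 ≥ 34 and N = 35.
Check: N=35 gives T = 0.01648 < 0.017; N=34 gives T = 0.01822.

N = 35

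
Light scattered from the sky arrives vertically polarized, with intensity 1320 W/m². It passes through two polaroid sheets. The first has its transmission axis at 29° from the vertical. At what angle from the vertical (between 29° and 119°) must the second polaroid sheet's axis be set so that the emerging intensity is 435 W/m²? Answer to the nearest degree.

θ ≈ 78°

I₁ = I₀ cos²(29° − 0°) = I₀ cos²(29°) = 0.765 I₀.
Target fraction: 435 / 1320 W/m² = 0.3295 of I₀.
Need I₂/I₀ = 0.3295, so cos²(θ − 29°) = 0.3295 / 0.765 = 0.4308.
θ − 29° = arccos(√0.4308) = 49.0°, giving θ ≈ 29 + 49.0 = 78.0°.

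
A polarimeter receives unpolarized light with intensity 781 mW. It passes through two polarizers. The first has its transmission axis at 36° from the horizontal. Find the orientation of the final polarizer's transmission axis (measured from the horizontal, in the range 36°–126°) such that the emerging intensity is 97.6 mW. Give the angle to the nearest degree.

θ ≈ 96°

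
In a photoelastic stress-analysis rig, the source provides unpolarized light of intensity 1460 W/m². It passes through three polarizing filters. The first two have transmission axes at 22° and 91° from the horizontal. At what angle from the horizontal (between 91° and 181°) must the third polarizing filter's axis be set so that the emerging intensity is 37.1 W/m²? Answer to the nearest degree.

Unpolarized light through the first polarizer → I₁ = ½ I₀, now polarized at 22°.
I₂ = I₁ cos²(91° − 22°) = 0.5 I₀ · cos²(69°) = 0.06421 I₀.
Target fraction: 37.1 / 1460 W/m² = 0.02541 of I₀.
Need I₃/I₀ = 0.02541, so cos²(θ − 91°) = 0.02541 / 0.06421 = 0.3957.
θ − 91° = arccos(√0.3957) = 51.0°, giving θ ≈ 91 + 51.0 = 142.0°.

θ ≈ 142°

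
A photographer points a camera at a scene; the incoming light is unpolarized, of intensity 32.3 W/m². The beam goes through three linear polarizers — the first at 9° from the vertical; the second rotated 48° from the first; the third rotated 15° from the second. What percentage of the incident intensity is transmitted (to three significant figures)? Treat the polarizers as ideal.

≈ 20.9%

Unpolarized light through the first polarizer → I₁ = 32.3 W/m²/2 = 16.15 W/m², polarized at 9°.
I₂ = I₁ · cos²(48°) = 16.15 · 0.4477 = 7.231 W/m².
I₃ = I₂ · cos²(15°) = 7.231 · 0.933 = 6.747 W/m².
That is 20.89% of the incident intensity.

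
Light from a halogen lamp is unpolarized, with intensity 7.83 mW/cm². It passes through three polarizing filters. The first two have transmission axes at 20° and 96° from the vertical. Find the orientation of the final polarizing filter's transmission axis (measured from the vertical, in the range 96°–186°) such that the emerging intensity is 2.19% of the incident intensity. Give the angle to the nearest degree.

θ ≈ 126°

Unpolarized light through the first polarizer → I₁ = ½ I₀, now polarized at 20°.
I₂ = I₁ cos²(96° − 20°) = 0.5 I₀ · cos²(76°) = 0.02926 I₀.
Need I₃/I₀ = 0.0219, so cos²(θ − 96°) = 0.0219 / 0.02926 = 0.7484.
θ − 96° = arccos(√0.7484) = 30.1°, giving θ ≈ 96 + 30.1 = 126.1°.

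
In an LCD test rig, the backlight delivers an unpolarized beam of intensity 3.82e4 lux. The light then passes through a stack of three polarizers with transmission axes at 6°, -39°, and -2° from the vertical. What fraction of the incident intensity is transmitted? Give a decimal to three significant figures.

Unpolarized light through the first polarizer → I₁ = 3.82e4 lux/2 = 1.91e+04 lux, polarized at 6°.
I₂ = I₁ · cos²(45°) = 1.91e+04 · 0.5 = 9550 lux.
I₃ = I₂ · cos²(37°) = 9550 · 0.6378 = 6091 lux.
Transmitted fraction = 0.1595.

I/I₀ ≈ 0.159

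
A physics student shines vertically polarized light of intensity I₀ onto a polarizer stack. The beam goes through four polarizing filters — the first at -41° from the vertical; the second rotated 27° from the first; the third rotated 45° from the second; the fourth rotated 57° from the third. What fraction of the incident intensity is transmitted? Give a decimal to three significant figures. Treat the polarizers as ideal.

≈ 0.0671 I₀

I₁ = I₀ cos²(-41° − 0°) = I₀ cos²(41°) = 0.5696 I₀.
I₂ = I₁ cos²(27°) = 0.5696 · 0.7939 I₀ = 0.4522 I₀.
I₃ = I₂ cos²(45°) = 0.4522 · 0.5 I₀ = 0.2261 I₀.
I₄ = I₃ cos²(57°) = 0.2261 · 0.2966 I₀ = 0.06707 I₀.
Transmitted fraction = 0.06707.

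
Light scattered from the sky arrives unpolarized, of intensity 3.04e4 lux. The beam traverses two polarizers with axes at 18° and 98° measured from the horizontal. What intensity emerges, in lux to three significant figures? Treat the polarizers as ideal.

Unpolarized light through the first polarizer → I₁ = 3.04e4 lux/2 = 1.52e+04 lux, polarized at 18°.
I₂ = I₁ · cos²(80°) = 1.52e+04 · 0.03015 = 458.3 lux.

I ≈ 458 lux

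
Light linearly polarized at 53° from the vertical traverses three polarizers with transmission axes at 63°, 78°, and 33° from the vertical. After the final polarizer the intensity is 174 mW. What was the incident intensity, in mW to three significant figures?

I₀ ≈ 385 mW

By Malus's law, I₁ = I₀ cos²(63° − 53°) = I₀ cos²(10°) = 0.9698 I₀.
I₂ = I₁ cos²(78° − 63°) = 0.9698 I₀ · cos²(15°) = 0.9049 I₀.
I₃ = I₂ cos²(33° − 78°) = 0.9049 I₀ · cos²(45°) = 0.4524 I₀.
So 174 mW = 0.4524 I₀, giving I₀ = 174/0.4524 = 384.6 mW.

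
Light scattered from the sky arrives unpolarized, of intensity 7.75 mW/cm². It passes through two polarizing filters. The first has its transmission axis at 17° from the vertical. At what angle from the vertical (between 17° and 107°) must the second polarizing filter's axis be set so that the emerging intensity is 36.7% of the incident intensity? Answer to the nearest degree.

Unpolarized light through the first polarizer → I₁ = ½ I₀, now polarized at 17°.
Need I₂/I₀ = 0.367, so cos²(θ − 17°) = 0.367 / 0.5 = 0.734.
θ − 17° = arccos(√0.734) = 31.0°, giving θ ≈ 17 + 31.0 = 48.0°.

θ ≈ 48°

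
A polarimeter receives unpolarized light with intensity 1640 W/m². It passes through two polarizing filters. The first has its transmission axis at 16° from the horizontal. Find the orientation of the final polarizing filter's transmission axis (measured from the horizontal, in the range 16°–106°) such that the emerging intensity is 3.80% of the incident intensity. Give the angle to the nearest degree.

θ ≈ 90°

Unpolarized light through the first polarizer → I₁ = ½ I₀, now polarized at 16°.
Need I₂/I₀ = 0.038, so cos²(θ − 16°) = 0.038 / 0.5 = 0.076.
θ − 16° = arccos(√0.076) = 74.0°, giving θ ≈ 16 + 74.0 = 90.0°.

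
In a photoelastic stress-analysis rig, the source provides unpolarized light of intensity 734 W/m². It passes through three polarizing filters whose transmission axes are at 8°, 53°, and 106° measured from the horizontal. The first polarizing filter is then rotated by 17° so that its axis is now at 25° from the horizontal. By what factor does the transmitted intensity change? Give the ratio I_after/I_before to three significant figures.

I_new/I_old ≈ 1.56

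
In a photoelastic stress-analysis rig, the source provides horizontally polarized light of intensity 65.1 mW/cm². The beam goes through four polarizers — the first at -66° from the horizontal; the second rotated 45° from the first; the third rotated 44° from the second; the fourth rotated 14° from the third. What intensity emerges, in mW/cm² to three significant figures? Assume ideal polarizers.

I₁ = 65.1 mW/cm² · cos²(66°) = 10.77 mW/cm².
I₂ = I₁ · cos²(45°) = 10.77 · 0.5 = 5.385 mW/cm².
I₃ = I₂ · cos²(44°) = 5.385 · 0.5174 = 2.786 mW/cm².
I₄ = I₃ · cos²(14°) = 2.786 · 0.9415 = 2.623 mW/cm².

I ≈ 2.62 mW/cm²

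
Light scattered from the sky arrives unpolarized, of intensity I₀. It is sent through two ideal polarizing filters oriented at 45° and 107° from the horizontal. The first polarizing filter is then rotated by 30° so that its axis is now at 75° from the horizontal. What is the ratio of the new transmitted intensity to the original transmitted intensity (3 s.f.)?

Before rotation:
Unpolarized light through the first polarizer → I₁ = ½ I₀, now polarized at 45°.
I₂ = I₁ cos²(107° − 45°) = 0.5 I₀ · cos²(62°) = 0.1102 I₀.
After rotation:
Unpolarized light through the first polarizer → I₁ = ½ I₀, now polarized at 75°.
I₂ = I₁ cos²(107° − 75°) = 0.5 I₀ · cos²(32°) = 0.3596 I₀.
Ratio = 0.3596 / 0.1102 = 3.263.

I_new/I_old ≈ 3.26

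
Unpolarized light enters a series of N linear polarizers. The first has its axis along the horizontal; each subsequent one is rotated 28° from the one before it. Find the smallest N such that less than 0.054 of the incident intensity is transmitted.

First polarizer halves the unpolarized light: factor 1/2.
Each further stage multiplies by cos²(28°) = 0.7796.
After N polarizers: T = 0.5·0.7796^(N−1). Require T < 0.054 ⇒ N−1 > ln(0.054/0.5)/ln(0.7796) = 8.94, so N−1 ≥ 9 and N = 10.
Check: N=10 gives T = 0.05319 < 0.054; N=9 gives T = 0.06822.

N = 10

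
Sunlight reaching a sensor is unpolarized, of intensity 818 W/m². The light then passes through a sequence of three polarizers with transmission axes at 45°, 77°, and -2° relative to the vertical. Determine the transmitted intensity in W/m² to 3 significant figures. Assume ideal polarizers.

I ≈ 10.7 W/m²

Unpolarized light through the first polarizer → I₁ = 818 W/m²/2 = 409 W/m², polarized at 45°.
I₂ = I₁ · cos²(32°) = 409 · 0.7192 = 294.1 W/m².
I₃ = I₂ · cos²(79°) = 294.1 · 0.03641 = 10.71 W/m².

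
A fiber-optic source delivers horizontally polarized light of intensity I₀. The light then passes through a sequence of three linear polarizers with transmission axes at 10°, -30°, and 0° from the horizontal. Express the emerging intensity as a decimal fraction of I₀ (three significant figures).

≈ 0.427 I₀

I₁ = I₀ cos²(10° − 0°) = I₀ cos²(10°) = 0.9698 I₀.
I₂ = I₁ cos²(-30° − 10°) = 0.9698 I₀ · cos²(40°) = 0.5691 I₀.
I₃ = I₂ cos²(0° + 30°) = 0.5691 I₀ · cos²(30°) = 0.4268 I₀.
Transmitted fraction = 0.4268.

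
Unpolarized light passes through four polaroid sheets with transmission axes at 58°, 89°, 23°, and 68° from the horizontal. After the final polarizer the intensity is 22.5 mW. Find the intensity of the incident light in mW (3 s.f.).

Unpolarized light through the first polarizer → I₁ = ½ I₀, now polarized at 58°.
I₂ = I₁ cos²(89° − 58°) = 0.5 I₀ · cos²(31°) = 0.3674 I₀.
I₃ = I₂ cos²(23° − 89°) = 0.3674 I₀ · cos²(66°) = 0.06078 I₀.
I₄ = I₃ cos²(68° − 23°) = 0.06078 I₀ · cos²(45°) = 0.03039 I₀.
So 22.5 mW = 0.03039 I₀, giving I₀ = 22.5/0.03039 = 740.4 mW.

I₀ ≈ 740 mW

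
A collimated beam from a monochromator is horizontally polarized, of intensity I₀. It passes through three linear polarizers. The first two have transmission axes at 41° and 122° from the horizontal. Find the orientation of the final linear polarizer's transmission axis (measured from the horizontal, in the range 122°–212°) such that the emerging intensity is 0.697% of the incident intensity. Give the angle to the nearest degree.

θ ≈ 167°

By Malus's law, I₁ = I₀ cos²(41° − 0°) = I₀ cos²(41°) = 0.5696 I₀.
I₂ = I₁ cos²(122° − 41°) = 0.5696 I₀ · cos²(81°) = 0.01394 I₀.
Need I₃/I₀ = 0.00697, so cos²(θ − 122°) = 0.00697 / 0.01394 = 0.5.
θ − 122° = arccos(√0.5) = 45.0°, giving θ ≈ 122 + 45.0 = 167.0°.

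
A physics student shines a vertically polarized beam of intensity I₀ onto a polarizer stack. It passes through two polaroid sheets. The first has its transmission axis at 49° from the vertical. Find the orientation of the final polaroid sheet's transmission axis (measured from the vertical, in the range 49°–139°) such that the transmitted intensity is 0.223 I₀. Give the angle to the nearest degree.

θ ≈ 93°

By Malus's law, I₁ = I₀ cos²(49° − 0°) = I₀ cos²(49°) = 0.4304 I₀.
Need I₂/I₀ = 0.223, so cos²(θ − 49°) = 0.223 / 0.4304 = 0.5181.
θ − 49° = arccos(√0.5181) = 44.0°, giving θ ≈ 49 + 44.0 = 93.0°.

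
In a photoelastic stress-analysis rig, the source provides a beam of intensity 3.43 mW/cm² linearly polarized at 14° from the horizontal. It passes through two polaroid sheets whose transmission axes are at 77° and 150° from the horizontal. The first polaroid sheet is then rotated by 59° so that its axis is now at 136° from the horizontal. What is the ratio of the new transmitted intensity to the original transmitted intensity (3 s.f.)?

Before rotation:
By Malus's law, I₁ = I₀ cos²(77° − 14°) = I₀ cos²(63°) = 0.2061 I₀.
I₂ = I₁ cos²(150° − 77°) = 0.2061 I₀ · cos²(73°) = 0.01762 I₀.
After rotation:
I₁ = I₀ cos²(136° − 14°) = I₀ cos²(58°) = 0.2808 I₀.
I₂ = I₁ cos²(150° − 136°) = 0.2808 I₀ · cos²(14°) = 0.2644 I₀.
Ratio = 0.2644 / 0.01762 = 15.01.

I_new/I_old ≈ 15.0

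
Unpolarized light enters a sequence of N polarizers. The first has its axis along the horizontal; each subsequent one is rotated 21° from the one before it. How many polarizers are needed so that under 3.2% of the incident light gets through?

N = 21

First polarizer halves the unpolarized light: factor 1/2.
Each further stage multiplies by cos²(21°) = 0.8716.
After N polarizers: T = 0.5·0.8716^(N−1). Require T < 0.032 ⇒ N−1 > ln(0.032/0.5)/ln(0.8716) = 20.00, so N−1 ≥ 20 and N = 21.
Check: N=21 gives T = 0.03199 < 0.032; N=20 gives T = 0.03671.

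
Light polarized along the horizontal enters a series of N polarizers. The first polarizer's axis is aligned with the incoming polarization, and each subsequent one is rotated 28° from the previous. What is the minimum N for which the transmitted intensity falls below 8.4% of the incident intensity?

N = 11

First polarizer is aligned with the polarization: full transmission.
Each further stage multiplies by cos²(28°) = 0.7796.
After N polarizers: T = 0.7796^(N−1). Require T < 0.084 ⇒ N−1 > ln(0.084)/ln(0.7796) = 9.95, so N−1 ≥ 10 and N = 11.
Check: N=11 gives T = 0.08293 < 0.084; N=10 gives T = 0.1064.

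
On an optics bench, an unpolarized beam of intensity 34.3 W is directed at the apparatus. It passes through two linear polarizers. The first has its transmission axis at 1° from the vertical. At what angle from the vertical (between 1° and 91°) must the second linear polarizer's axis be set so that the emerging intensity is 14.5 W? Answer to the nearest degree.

Unpolarized light through the first polarizer → I₁ = ½ I₀, now polarized at 1°.
Target fraction: 14.5 / 34.3 W = 0.4227 of I₀.
Need I₂/I₀ = 0.4227, so cos²(θ − 1°) = 0.4227 / 0.5 = 0.8455.
θ − 1° = arccos(√0.8455) = 23.1°, giving θ ≈ 1 + 23.1 = 24.1°.

θ ≈ 24°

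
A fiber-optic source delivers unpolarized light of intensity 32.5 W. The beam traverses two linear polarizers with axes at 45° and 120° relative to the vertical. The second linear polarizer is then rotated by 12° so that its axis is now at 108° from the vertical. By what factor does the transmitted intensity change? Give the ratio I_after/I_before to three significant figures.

I_new/I_old ≈ 3.08

Before rotation:
Unpolarized light through the first polarizer → I₁ = ½ I₀, now polarized at 45°.
I₂ = I₁ cos²(120° − 45°) = 0.5 I₀ · cos²(75°) = 0.03349 I₀.
After rotation:
Unpolarized light through the first polarizer → I₁ = ½ I₀, now polarized at 45°.
I₂ = I₁ cos²(108° − 45°) = 0.5 I₀ · cos²(63°) = 0.1031 I₀.
Ratio = 0.1031 / 0.03349 = 3.077.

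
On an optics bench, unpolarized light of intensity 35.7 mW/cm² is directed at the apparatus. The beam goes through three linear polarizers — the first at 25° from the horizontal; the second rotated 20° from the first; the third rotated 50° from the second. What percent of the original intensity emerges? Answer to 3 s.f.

Unpolarized light through the first polarizer → I₁ = 35.7 mW/cm²/2 = 17.85 mW/cm², polarized at 25°.
I₂ = I₁ · cos²(20°) = 17.85 · 0.883 = 15.76 mW/cm².
I₃ = I₂ · cos²(50°) = 15.76 · 0.4132 = 6.512 mW/cm².
That is 18.24% of the incident intensity.

≈ 18.2%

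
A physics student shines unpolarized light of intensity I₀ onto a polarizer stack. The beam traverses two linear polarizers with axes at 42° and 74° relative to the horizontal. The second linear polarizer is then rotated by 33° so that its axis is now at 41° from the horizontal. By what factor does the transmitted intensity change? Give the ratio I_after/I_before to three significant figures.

I_new/I_old ≈ 1.39

Before rotation:
Unpolarized light through the first polarizer → I₁ = ½ I₀, now polarized at 42°.
I₂ = I₁ cos²(74° − 42°) = 0.5 I₀ · cos²(32°) = 0.3596 I₀.
After rotation:
Unpolarized light through the first polarizer → I₁ = ½ I₀, now polarized at 42°.
I₂ = I₁ cos²(41° − 42°) = 0.5 I₀ · cos²(1°) = 0.4998 I₀.
Ratio = 0.4998 / 0.3596 = 1.39.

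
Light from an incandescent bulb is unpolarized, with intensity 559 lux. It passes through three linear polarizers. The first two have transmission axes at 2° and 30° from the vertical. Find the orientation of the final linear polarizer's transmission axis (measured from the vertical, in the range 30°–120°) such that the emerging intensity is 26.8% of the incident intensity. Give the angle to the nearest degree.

θ ≈ 64°

Unpolarized light through the first polarizer → I₁ = ½ I₀, now polarized at 2°.
I₂ = I₁ cos²(30° − 2°) = 0.5 I₀ · cos²(28°) = 0.3898 I₀.
Need I₃/I₀ = 0.268, so cos²(θ − 30°) = 0.268 / 0.3898 = 0.6875.
θ − 30° = arccos(√0.6875) = 34.0°, giving θ ≈ 30 + 34.0 = 64.0°.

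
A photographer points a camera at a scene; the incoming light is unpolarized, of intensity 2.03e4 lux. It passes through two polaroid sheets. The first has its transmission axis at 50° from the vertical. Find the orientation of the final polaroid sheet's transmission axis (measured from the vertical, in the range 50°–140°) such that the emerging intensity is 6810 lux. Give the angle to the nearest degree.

θ ≈ 85°

Unpolarized light through the first polarizer → I₁ = ½ I₀, now polarized at 50°.
Target fraction: 6810 / 2.03e4 lux = 0.3355 of I₀.
Need I₂/I₀ = 0.3355, so cos²(θ − 50°) = 0.3355 / 0.5 = 0.6709.
θ − 50° = arccos(√0.6709) = 35.0°, giving θ ≈ 50 + 35.0 = 85.0°.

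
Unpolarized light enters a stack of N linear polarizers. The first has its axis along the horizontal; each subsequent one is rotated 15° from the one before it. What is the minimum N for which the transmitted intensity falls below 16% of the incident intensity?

First polarizer halves the unpolarized light: factor 1/2.
Each further stage multiplies by cos²(15°) = 0.933.
After N polarizers: T = 0.5·0.933^(N−1). Require T < 0.16 ⇒ N−1 > ln(0.16/0.5)/ln(0.933) = 16.43, so N−1 ≥ 17 and N = 18.
Check: N=18 gives T = 0.1538 < 0.16; N=17 gives T = 0.1649.

N = 18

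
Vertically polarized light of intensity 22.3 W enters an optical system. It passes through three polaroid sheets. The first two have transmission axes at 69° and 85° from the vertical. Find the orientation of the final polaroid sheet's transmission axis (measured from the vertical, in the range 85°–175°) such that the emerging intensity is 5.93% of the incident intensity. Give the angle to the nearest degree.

θ ≈ 130°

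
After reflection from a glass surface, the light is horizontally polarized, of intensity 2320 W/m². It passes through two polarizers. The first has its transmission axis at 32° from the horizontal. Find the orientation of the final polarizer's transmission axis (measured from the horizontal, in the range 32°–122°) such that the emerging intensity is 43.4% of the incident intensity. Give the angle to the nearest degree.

θ ≈ 71°

I₁ = I₀ cos²(32° − 0°) = I₀ cos²(32°) = 0.7192 I₀.
Need I₂/I₀ = 0.434, so cos²(θ − 32°) = 0.434 / 0.7192 = 0.6035.
θ − 32° = arccos(√0.6035) = 39.0°, giving θ ≈ 32 + 39.0 = 71.0°.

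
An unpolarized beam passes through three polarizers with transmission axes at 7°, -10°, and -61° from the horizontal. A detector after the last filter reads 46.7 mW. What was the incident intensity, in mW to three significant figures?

Unpolarized light through the first polarizer → I₁ = ½ I₀, now polarized at 7°.
I₂ = I₁ cos²(-10° − 7°) = 0.5 I₀ · cos²(17°) = 0.4573 I₀.
I₃ = I₂ cos²(-61° + 10°) = 0.4573 I₀ · cos²(51°) = 0.1811 I₀.
So 46.7 mW = 0.1811 I₀, giving I₀ = 46.7/0.1811 = 257.9 mW.

I₀ ≈ 258 mW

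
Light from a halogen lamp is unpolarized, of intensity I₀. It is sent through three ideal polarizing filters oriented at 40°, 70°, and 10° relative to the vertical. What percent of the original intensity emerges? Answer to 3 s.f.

Unpolarized light through the first polarizer → I₁ = ½ I₀, now polarized at 40°.
I₂ = I₁ cos²(70° − 40°) = 0.5 I₀ · cos²(30°) = 0.375 I₀.
I₃ = I₂ cos²(10° − 70°) = 0.375 I₀ · cos²(60°) = 0.09375 I₀.
That is 9.375% of the incident intensity.

≈ 9.38%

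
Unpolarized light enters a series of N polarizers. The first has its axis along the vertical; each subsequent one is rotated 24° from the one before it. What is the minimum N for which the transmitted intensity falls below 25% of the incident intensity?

N = 5

First polarizer halves the unpolarized light: factor 1/2.
Each further stage multiplies by cos²(24°) = 0.8346.
After N polarizers: T = 0.5·0.8346^(N−1). Require T < 0.25 ⇒ N−1 > ln(0.25/0.5)/ln(0.8346) = 3.83, so N−1 ≥ 4 and N = 5.
Check: N=5 gives T = 0.2426 < 0.25; N=4 gives T = 0.2906.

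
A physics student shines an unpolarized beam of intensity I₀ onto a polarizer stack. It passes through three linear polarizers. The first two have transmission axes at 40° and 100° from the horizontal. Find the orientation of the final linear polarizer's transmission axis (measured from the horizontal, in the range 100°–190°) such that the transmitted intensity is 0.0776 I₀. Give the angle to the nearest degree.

θ ≈ 138°

Unpolarized light through the first polarizer → I₁ = ½ I₀, now polarized at 40°.
I₂ = I₁ cos²(100° − 40°) = 0.5 I₀ · cos²(60°) = 0.125 I₀.
Need I₃/I₀ = 0.0776, so cos²(θ − 100°) = 0.0776 / 0.125 = 0.6208.
θ − 100° = arccos(√0.6208) = 38.0°, giving θ ≈ 100 + 38.0 = 138.0°.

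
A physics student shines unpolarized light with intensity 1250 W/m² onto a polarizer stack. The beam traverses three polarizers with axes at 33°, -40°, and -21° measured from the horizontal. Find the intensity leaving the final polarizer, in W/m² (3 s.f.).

I ≈ 47.8 W/m²

Unpolarized light through the first polarizer → I₁ = 1250 W/m²/2 = 625 W/m², polarized at 33°.
I₂ = I₁ · cos²(73°) = 625 · 0.08548 = 53.43 W/m².
I₃ = I₂ · cos²(19°) = 53.43 · 0.894 = 47.76 W/m².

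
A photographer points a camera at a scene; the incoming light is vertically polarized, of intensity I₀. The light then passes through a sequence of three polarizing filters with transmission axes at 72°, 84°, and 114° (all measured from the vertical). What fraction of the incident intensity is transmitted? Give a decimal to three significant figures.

≈ 0.0685 I₀

I₁ = I₀ cos²(72° − 0°) = I₀ cos²(72°) = 0.09549 I₀.
I₂ = I₁ cos²(84° − 72°) = 0.09549 I₀ · cos²(12°) = 0.09136 I₀.
I₃ = I₂ cos²(114° − 84°) = 0.09136 I₀ · cos²(30°) = 0.06852 I₀.
Transmitted fraction = 0.06852.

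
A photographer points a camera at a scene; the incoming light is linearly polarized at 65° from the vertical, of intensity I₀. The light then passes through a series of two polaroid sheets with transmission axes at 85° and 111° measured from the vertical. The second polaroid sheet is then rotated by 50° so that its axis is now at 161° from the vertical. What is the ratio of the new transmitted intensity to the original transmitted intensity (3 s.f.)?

Before rotation:
By Malus's law, I₁ = I₀ cos²(85° − 65°) = I₀ cos²(20°) = 0.883 I₀.
I₂ = I₁ cos²(111° − 85°) = 0.883 I₀ · cos²(26°) = 0.7133 I₀.
After rotation:
I₁ = I₀ cos²(85° − 65°) = I₀ cos²(20°) = 0.883 I₀.
I₂ = I₁ cos²(161° − 85°) = 0.883 I₀ · cos²(76°) = 0.05168 I₀.
Ratio = 0.05168 / 0.7133 = 0.07245.

I_new/I_old ≈ 0.0724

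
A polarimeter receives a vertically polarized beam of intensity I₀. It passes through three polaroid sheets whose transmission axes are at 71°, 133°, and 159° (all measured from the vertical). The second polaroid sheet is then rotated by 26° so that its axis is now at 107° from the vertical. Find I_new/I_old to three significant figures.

I_new/I_old ≈ 1.39

Before rotation:
I₁ = I₀ cos²(71° − 0°) = I₀ cos²(71°) = 0.106 I₀.
I₂ = I₁ cos²(133° − 71°) = 0.106 I₀ · cos²(62°) = 0.02336 I₀.
I₃ = I₂ cos²(159° − 133°) = 0.02336 I₀ · cos²(26°) = 0.01887 I₀.
After rotation:
I₁ = I₀ cos²(71° − 0°) = I₀ cos²(71°) = 0.106 I₀.
I₂ = I₁ cos²(107° − 71°) = 0.106 I₀ · cos²(36°) = 0.06937 I₀.
I₃ = I₂ cos²(159° − 107°) = 0.06937 I₀ · cos²(52°) = 0.0263 I₀.
Ratio = 0.0263 / 0.01887 = 1.393.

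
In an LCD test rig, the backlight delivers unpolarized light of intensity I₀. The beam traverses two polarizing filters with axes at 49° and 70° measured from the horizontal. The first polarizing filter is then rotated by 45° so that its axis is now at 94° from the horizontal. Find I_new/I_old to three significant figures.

Before rotation:
Unpolarized light through the first polarizer → I₁ = ½ I₀, now polarized at 49°.
I₂ = I₁ cos²(70° − 49°) = 0.5 I₀ · cos²(21°) = 0.4358 I₀.
After rotation:
Unpolarized light through the first polarizer → I₁ = ½ I₀, now polarized at 94°.
I₂ = I₁ cos²(70° − 94°) = 0.5 I₀ · cos²(24°) = 0.4173 I₀.
Ratio = 0.4173 / 0.4358 = 0.9575.

I_new/I_old ≈ 0.958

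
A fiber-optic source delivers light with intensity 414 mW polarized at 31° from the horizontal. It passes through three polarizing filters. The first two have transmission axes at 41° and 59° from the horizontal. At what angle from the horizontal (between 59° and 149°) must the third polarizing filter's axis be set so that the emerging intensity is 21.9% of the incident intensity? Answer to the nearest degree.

θ ≈ 119°

By Malus's law, I₁ = I₀ cos²(41° − 31°) = I₀ cos²(10°) = 0.9698 I₀.
I₂ = I₁ cos²(59° − 41°) = 0.9698 I₀ · cos²(18°) = 0.8772 I₀.
Need I₃/I₀ = 0.219, so cos²(θ − 59°) = 0.219 / 0.8772 = 0.2496.
θ − 59° = arccos(√0.2496) = 60.0°, giving θ ≈ 59 + 60.0 = 119.0°.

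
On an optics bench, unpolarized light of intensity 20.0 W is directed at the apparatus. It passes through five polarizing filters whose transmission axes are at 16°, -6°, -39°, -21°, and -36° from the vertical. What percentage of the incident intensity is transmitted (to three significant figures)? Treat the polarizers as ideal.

Unpolarized light through the first polarizer → I₁ = 20.0 W/2 = 10 W, polarized at 16°.
I₂ = I₁ · cos²(22°) = 10 · 0.8597 = 8.597 W.
I₃ = I₂ · cos²(33°) = 8.597 · 0.7034 = 6.047 W.
I₄ = I₃ · cos²(18°) = 6.047 · 0.9045 = 5.469 W.
I₅ = I₄ · cos²(15°) = 5.469 · 0.933 = 5.103 W.
That is 25.51% of the incident intensity.

≈ 25.5%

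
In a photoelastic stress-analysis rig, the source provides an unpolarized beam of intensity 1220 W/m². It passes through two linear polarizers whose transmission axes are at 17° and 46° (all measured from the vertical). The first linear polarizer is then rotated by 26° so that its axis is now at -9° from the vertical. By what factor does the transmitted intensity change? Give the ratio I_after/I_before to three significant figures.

I_new/I_old ≈ 0.430

Before rotation:
Unpolarized light through the first polarizer → I₁ = ½ I₀, now polarized at 17°.
I₂ = I₁ cos²(46° − 17°) = 0.5 I₀ · cos²(29°) = 0.3825 I₀.
After rotation:
Unpolarized light through the first polarizer → I₁ = ½ I₀, now polarized at -9°.
I₂ = I₁ cos²(46° + 9°) = 0.5 I₀ · cos²(55°) = 0.1645 I₀.
Ratio = 0.1645 / 0.3825 = 0.4301.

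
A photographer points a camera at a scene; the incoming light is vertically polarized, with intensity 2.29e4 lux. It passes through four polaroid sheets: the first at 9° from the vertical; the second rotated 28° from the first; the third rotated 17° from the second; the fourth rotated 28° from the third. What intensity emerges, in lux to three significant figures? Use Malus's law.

By Malus's law, I₁ = 2.29e4 lux · cos²(9°) = 2.234e+04 lux.
I₂ = I₁ · cos²(28°) = 2.234e+04 · 0.7796 = 1.742e+04 lux.
I₃ = I₂ · cos²(17°) = 1.742e+04 · 0.9145 = 1.593e+04 lux.
I₄ = I₃ · cos²(28°) = 1.593e+04 · 0.7796 = 1.242e+04 lux.

I ≈ 1.24e4 lux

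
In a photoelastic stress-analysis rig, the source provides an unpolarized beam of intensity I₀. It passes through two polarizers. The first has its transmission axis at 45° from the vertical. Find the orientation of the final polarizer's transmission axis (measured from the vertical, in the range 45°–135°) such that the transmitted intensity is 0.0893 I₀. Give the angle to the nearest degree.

θ ≈ 110°

Unpolarized light through the first polarizer → I₁ = ½ I₀, now polarized at 45°.
Need I₂/I₀ = 0.0893, so cos²(θ − 45°) = 0.0893 / 0.5 = 0.1786.
θ − 45° = arccos(√0.1786) = 65.0°, giving θ ≈ 45 + 65.0 = 110.0°.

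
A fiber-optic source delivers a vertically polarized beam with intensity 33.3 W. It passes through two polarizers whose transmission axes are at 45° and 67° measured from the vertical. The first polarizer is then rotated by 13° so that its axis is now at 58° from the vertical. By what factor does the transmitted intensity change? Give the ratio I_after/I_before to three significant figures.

I_new/I_old ≈ 0.637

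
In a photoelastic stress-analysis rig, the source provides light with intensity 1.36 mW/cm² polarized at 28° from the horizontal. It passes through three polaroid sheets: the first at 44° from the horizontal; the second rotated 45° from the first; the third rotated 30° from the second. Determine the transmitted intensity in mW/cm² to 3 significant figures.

I ≈ 0.471 mW/cm²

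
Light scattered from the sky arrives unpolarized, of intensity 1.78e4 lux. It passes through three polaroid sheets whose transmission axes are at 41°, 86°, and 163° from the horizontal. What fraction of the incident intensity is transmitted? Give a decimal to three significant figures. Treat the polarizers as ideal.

Unpolarized light through the first polarizer → I₁ = 1.78e4 lux/2 = 8900 lux, polarized at 41°.
I₂ = I₁ · cos²(45°) = 8900 · 0.5 = 4450 lux.
I₃ = I₂ · cos²(77°) = 4450 · 0.0506 = 225.2 lux.
Transmitted fraction = 0.01265.

I/I₀ ≈ 0.0127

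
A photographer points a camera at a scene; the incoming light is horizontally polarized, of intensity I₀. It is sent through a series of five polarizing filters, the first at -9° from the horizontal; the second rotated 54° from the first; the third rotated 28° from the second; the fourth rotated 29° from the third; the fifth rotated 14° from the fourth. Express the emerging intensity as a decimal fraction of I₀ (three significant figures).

≈ 0.189 I₀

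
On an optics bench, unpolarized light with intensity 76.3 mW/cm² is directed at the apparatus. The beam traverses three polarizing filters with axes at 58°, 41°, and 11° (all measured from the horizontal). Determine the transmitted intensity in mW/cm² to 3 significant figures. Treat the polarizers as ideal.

Unpolarized light through the first polarizer → I₁ = 76.3 mW/cm²/2 = 38.15 mW/cm², polarized at 58°.
I₂ = I₁ · cos²(17°) = 38.15 · 0.9145 = 34.89 mW/cm².
I₃ = I₂ · cos²(30°) = 34.89 · 0.75 = 26.17 mW/cm².

I ≈ 26.2 mW/cm²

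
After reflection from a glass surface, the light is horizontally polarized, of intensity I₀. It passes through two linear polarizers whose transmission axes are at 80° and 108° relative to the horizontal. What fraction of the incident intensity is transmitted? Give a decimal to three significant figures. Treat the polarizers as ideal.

≈ 0.0235 I₀

By Malus's law, I₁ = I₀ cos²(80° − 0°) = I₀ cos²(80°) = 0.03015 I₀.
I₂ = I₁ cos²(108° − 80°) = 0.03015 I₀ · cos²(28°) = 0.02351 I₀.
Transmitted fraction = 0.02351.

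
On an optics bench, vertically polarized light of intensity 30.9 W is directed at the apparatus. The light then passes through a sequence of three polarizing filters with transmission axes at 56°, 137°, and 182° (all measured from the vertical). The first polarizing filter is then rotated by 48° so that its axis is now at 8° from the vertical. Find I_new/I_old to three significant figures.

Before rotation:
I₁ = I₀ cos²(56° − 0°) = I₀ cos²(56°) = 0.3127 I₀.
I₂ = I₁ cos²(137° − 56°) = 0.3127 I₀ · cos²(81°) = 0.007652 I₀.
I₃ = I₂ cos²(182° − 137°) = 0.007652 I₀ · cos²(45°) = 0.003826 I₀.
After rotation:
I₁ = I₀ cos²(8° − 0°) = I₀ cos²(8°) = 0.9806 I₀.
Angle between axes 1 and 2: 51°. I₂ = 0.9806 I₀ · cos²(51°) = 0.3884 I₀.
I₃ = I₂ cos²(182° − 137°) = 0.3884 I₀ · cos²(45°) = 0.1942 I₀.
Ratio = 0.1942 / 0.003826 = 50.75.

I_new/I_old ≈ 50.8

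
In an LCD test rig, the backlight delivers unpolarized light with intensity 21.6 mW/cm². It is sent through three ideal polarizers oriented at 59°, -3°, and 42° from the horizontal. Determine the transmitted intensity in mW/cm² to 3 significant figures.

Unpolarized light through the first polarizer → I₁ = 21.6 mW/cm²/2 = 10.8 mW/cm², polarized at 59°.
I₂ = I₁ · cos²(62°) = 10.8 · 0.2204 = 2.38 mW/cm².
I₃ = I₂ · cos²(45°) = 2.38 · 0.5 = 1.19 mW/cm².

I ≈ 1.19 mW/cm²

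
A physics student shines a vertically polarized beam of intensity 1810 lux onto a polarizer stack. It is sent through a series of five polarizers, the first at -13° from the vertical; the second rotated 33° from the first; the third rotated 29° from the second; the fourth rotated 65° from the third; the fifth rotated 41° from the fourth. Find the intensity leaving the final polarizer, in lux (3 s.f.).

By Malus's law, I₁ = 1810 lux · cos²(13°) = 1718 lux.
I₂ = I₁ · cos²(33°) = 1718 · 0.7034 = 1209 lux.
I₃ = I₂ · cos²(29°) = 1209 · 0.765 = 924.6 lux.
I₄ = I₃ · cos²(65°) = 924.6 · 0.1786 = 165.1 lux.
I₅ = I₄ · cos²(41°) = 165.1 · 0.5696 = 94.06 lux.

I ≈ 94.1 lux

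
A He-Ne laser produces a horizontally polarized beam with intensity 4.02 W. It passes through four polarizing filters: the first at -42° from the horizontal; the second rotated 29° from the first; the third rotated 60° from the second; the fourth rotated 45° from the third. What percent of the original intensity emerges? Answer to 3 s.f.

≈ 5.28%

I₁ = 4.02 W · cos²(42°) = 2.22 W.
I₂ = I₁ · cos²(29°) = 2.22 · 0.765 = 1.698 W.
I₃ = I₂ · cos²(60°) = 1.698 · 0.25 = 0.4246 W.
I₄ = I₃ · cos²(45°) = 0.4246 · 0.5 = 0.2123 W.
That is 5.281% of the incident intensity.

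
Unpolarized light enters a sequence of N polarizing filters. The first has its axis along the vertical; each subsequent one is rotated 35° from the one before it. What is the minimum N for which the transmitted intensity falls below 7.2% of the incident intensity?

N = 6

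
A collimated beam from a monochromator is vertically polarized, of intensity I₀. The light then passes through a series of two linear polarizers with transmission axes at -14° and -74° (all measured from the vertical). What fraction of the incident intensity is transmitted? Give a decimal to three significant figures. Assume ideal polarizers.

By Malus's law, I₁ = I₀ cos²(-14° − 0°) = I₀ cos²(14°) = 0.9415 I₀.
I₂ = I₁ cos²(-74° + 14°) = 0.9415 I₀ · cos²(60°) = 0.2354 I₀.
Transmitted fraction = 0.2354.

≈ 0.235 I₀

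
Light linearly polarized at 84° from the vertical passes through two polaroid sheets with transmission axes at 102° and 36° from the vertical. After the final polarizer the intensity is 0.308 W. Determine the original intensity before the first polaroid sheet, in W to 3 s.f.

I₀ ≈ 2.06 W

I₁ = I₀ cos²(102° − 84°) = I₀ cos²(18°) = 0.9045 I₀.
I₂ = I₁ cos²(36° − 102°) = 0.9045 I₀ · cos²(66°) = 0.1496 I₀.
So 0.308 W = 0.1496 I₀, giving I₀ = 0.308/0.1496 = 2.058 W.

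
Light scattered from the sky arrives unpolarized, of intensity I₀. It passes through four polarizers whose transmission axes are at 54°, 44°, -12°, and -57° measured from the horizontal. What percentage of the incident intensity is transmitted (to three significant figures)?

≈ 7.58%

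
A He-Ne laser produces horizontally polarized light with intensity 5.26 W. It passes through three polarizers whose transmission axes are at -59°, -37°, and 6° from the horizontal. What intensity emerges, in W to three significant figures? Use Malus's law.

By Malus's law, I₁ = 5.26 W · cos²(59°) = 1.395 W.
I₂ = I₁ · cos²(22°) = 1.395 · 0.8597 = 1.199 W.
I₃ = I₂ · cos²(43°) = 1.199 · 0.5349 = 0.6416 W.

I ≈ 0.642 W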